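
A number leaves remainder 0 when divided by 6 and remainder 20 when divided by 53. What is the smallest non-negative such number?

Write x = 0 + 6·k. Then 6·k ≡ 20 − 0 ≡ 20 (mod 53).
Need 6⁻¹ mod 53. Extended Euclid on (53, 6):
53 = 8×6 + 5
6 = 1×5 + 1
5 = 5×1 + 0
Back-substitute:
1 = 6 − 5
1 = −53 + 9·6
6⁻¹ ≡ 9 (mod 53), so k ≡ 9·20 ≡ 21 (mod 53).
x = 0 + 6·21 = 126.

126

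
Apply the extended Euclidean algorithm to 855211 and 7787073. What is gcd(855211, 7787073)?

Euclidean algorithm:
7787073 = 9*855211 + 90174
855211 = 9*90174 + 43645
90174 = 2*43645 + 2884
43645 = 15*2884 + 385
2884 = 7*385 + 189
385 = 2*189 + 7
189 = 27*7 + 0
gcd(855211, 7787073) = 7.
Working backward:
7 = 385 − 2·189
7 = −2·2884 + 15·385
7 = 15·43645 − 227·2884
7 = −227·90174 + 469·43645
7 = 469·855211 − 4448·90174
7 = −4448·7787073 + 40501·855211
So 7 = (-4448)·7787073 + (40501)·855211.

7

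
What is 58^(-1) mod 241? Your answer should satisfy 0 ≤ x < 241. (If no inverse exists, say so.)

Apply the Euclidean algorithm to 241 and 58:
241 = 4*58 + 9
58 = 6*9 + 4
9 = 2*4 + 1
4 = 4*1 + 0
gcd = 1, so the inverse exists. Back-substitute:
1 = 9 − 2·4
1 = −2·58 + 13·9
1 = 13·241 − 54·58
Thus 58·(-54) ≡ 1 (mod 241); reducing, -54 mod 241 = 187.

187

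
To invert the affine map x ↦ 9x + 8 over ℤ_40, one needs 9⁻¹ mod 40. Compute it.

gcd(40, 9) by repeated division:
40 = 4*9 + 4
9 = 2*4 + 1
4 = 4*1 + 0
Since gcd(9, 40) = 1, back-substitute to write 1 as a combination:
1 = 9 − 2·4
1 = −2·40 + 9·9
So 9·9 ≡ 1 (mod 40).

9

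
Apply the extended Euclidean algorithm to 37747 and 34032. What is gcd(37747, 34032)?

Euclidean algorithm:
37747 = 1×34032 + 3715
34032 = 9×3715 + 597
3715 = 6×597 + 133
597 = 4×133 + 65
133 = 2×65 + 3
65 = 21×3 + 2
3 = 1×2 + 1
2 = 2×1 + 0
gcd(37747, 34032) = 1.
Express as a combination:
1 = 3 − 2
1 = −65 + 22·3
1 = 22·133 − 45·65
1 = −45·597 + 202·133
1 = 202·3715 − 1257·597
1 = −1257·34032 + 11515·3715
1 = 11515·37747 − 12772·34032
So 1 = (11515)·37747 + (-12772)·34032.

1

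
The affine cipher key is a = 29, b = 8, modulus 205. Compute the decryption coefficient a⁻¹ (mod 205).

99

Extended Euclidean algorithm:
205 = 7·29 + 2
29 = 14·2 + 1
2 = 2·1 + 0
Since gcd(29, 205) = 1, back-substitute to write 1 as a combination:
1 = 29 − 14·2
1 = −14·205 + 99·29
So 29·99 ≡ 1 (mod 205).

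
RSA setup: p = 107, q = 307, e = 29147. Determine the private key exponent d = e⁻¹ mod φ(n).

φ(n) = (p−1)(q−1) = 106·306 = 32436.
Need d with 29147·d ≡ 1 (mod 32436). Apply the extended Euclidean algorithm:
32436 = 1·29147 + 3289
29147 = 8·3289 + 2835
3289 = 1·2835 + 454
2835 = 6·454 + 111
454 = 4·111 + 10
111 = 11·10 + 1
10 = 10·1 + 0
Back-substitute:
1 = 111 − 11·10
1 = −11·454 + 45·111
1 = 45·2835 − 281·454
1 = −281·3289 + 326·2835
1 = 326·29147 − 2889·3289
1 = −2889·32436 + 3215·29147
So 29147·3215 ≡ 1 (mod 32436), hence d = 3215.

3215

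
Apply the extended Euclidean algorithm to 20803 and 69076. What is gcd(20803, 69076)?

1

Repeated division:
69076 = 3*20803 + 6667
20803 = 3*6667 + 802
6667 = 8*802 + 251
802 = 3*251 + 49
251 = 5*49 + 6
49 = 8*6 + 1
6 = 6*1 + 0
gcd(20803, 69076) = 1.
Back-substituting:
1 = 49 − 8·6
1 = −8·251 + 41·49
1 = 41·802 − 131·251
1 = −131·6667 + 1089·802
1 = 1089·20803 − 3398·6667
1 = −3398·69076 + 11283·20803
So 1 = (-3398)·69076 + (11283)·20803.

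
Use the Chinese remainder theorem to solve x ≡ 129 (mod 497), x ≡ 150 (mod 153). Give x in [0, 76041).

34422

Write x = 129 + 497·k. Then 497·k ≡ 150 − 129 ≡ 21 (mod 153).
Need 497⁻¹ mod 153. Extended Euclid on (153, 38):
153 = 4·38 + 1
38 = 38·1 + 0
Back-substitute:
1 = 153 − 4·38
497⁻¹ ≡ 149 (mod 153), so k ≡ 149·21 ≡ 69 (mod 153).
x = 129 + 497·69 = 34422.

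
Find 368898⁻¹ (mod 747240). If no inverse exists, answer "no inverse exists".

no inverse exists

Euclidean algorithm on 747240, 368898:
747240 = 2·368898 + 9444
368898 = 39·9444 + 582
9444 = 16·582 + 132
582 = 4·132 + 54
132 = 2·54 + 24
54 = 2·24 + 6
24 = 4·6 + 0
The gcd is 6, not 1, hence no inverse exists.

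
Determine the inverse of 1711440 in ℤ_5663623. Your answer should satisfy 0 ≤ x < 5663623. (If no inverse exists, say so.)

4305474

Apply the Euclidean algorithm to 5663623 and 1711440:
5663623 = 3*1711440 + 529303
1711440 = 3*529303 + 123531
529303 = 4*123531 + 35179
123531 = 3*35179 + 17994
35179 = 1*17994 + 17185
17994 = 1*17185 + 809
17185 = 21*809 + 196
809 = 4*196 + 25
196 = 7*25 + 21
25 = 1*21 + 4
21 = 5*4 + 1
4 = 4*1 + 0
Since gcd(1711440, 5663623) = 1, back-substitute to write 1 as a combination:
1 = 21 − 5·4
1 = −5·25 + 6·21
1 = 6·196 − 47·25
1 = −47·809 + 194·196
1 = 194·17185 − 4121·809
1 = −4121·17994 + 4315·17185
1 = 4315·35179 − 8436·17994
1 = −8436·123531 + 29623·35179
1 = 29623·529303 − 126928·123531
1 = −126928·1711440 + 410407·529303
1 = 410407·5663623 − 1358149·1711440
So 1711440·(-1358149) ≡ 1 (mod 5663623), and -1358149 ≡ 4305474 (mod 5663623).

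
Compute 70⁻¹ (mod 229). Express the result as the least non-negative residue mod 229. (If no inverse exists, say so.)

36

Apply the Euclidean algorithm to 229 and 70:
229 = 3×70 + 19
70 = 3×19 + 13
19 = 1×13 + 6
13 = 2×6 + 1
6 = 6×1 + 0
The gcd is 1. Working backward:
1 = 13 − 2·6
1 = −2·19 + 3·13
1 = 3·70 − 11·19
1 = −11·229 + 36·70
So 70·36 ≡ 1 (mod 229).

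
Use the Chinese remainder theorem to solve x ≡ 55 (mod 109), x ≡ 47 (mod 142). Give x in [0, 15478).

Write x = 55 + 109·k. Then 109·k ≡ 47 − 55 ≡ 134 (mod 142).
Need 109⁻¹ mod 142. Extended Euclid on (142, 109):
142 = 1*109 + 33
109 = 3*33 + 10
33 = 3*10 + 3
10 = 3*3 + 1
3 = 3*1 + 0
Back-substitute:
1 = 10 − 3·3
1 = −3·33 + 10·10
1 = 10·109 − 33·33
1 = −33·142 + 43·109
109⁻¹ ≡ 43 (mod 142), so k ≡ 43·134 ≡ 82 (mod 142).
x = 55 + 109·82 = 8993.

8993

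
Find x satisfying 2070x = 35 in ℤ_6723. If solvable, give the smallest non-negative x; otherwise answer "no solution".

no solution

gcd(2070, 6723):
6723 = 3*2070 + 513
2070 = 4*513 + 18
513 = 28*18 + 9
18 = 2*9 + 0
gcd = 9, but 9 ∤ 35, so the congruence has no solution.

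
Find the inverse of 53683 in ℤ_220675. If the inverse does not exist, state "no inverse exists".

Euclidean algorithm on 220675, 53683:
220675 = 4*53683 + 5943
53683 = 9*5943 + 196
5943 = 30*196 + 63
196 = 3*63 + 7
63 = 9*7 + 0
The gcd is 7, not 1, hence no inverse exists.

no inverse exists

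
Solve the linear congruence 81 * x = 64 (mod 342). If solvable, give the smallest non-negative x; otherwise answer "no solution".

gcd(81, 342):
342 = 4*81 + 18
81 = 4*18 + 9
18 = 2*9 + 0
gcd = 9, but 9 ∤ 64, so the congruence has no solution.

no solution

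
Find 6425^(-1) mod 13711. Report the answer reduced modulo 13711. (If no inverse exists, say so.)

Run Euclid on (13711, 6425):
13711 = 2·6425 + 861
6425 = 7·861 + 398
861 = 2·398 + 65
398 = 6·65 + 8
65 = 8·8 + 1
8 = 8·1 + 0
Since gcd(6425, 13711) = 1, back-substitute to write 1 as a combination:
1 = 65 − 8·8
1 = −8·398 + 49·65
1 = 49·861 − 106·398
1 = −106·6425 + 791·861
1 = 791·13711 − 1688·6425
So 6425·(-1688) ≡ 1 (mod 13711), and -1688 ≡ 12023 (mod 13711).

12023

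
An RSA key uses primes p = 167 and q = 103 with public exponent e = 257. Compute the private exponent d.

φ(n) = (p−1)(q−1) = 166·102 = 16932.
Need d with 257·d ≡ 1 (mod 16932). Apply the extended Euclidean algorithm:
16932 = 65·257 + 227
257 = 1·227 + 30
227 = 7·30 + 17
30 = 1·17 + 13
17 = 1·13 + 4
13 = 3·4 + 1
4 = 4·1 + 0
Back-substitute:
1 = 13 − 3·4
1 = −3·17 + 4·13
1 = 4·30 − 7·17
1 = −7·227 + 53·30
1 = 53·257 − 60·227
1 = −60·16932 + 3953·257
So 257·3953 ≡ 1 (mod 16932), hence d = 3953.

3953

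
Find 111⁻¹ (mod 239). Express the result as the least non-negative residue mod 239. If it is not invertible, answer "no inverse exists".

Run Euclid on (239, 111):
239 = 2×111 + 17
111 = 6×17 + 9
17 = 1×9 + 8
9 = 1×8 + 1
8 = 8×1 + 0
The gcd is 1. Working backward:
1 = 9 − 8
1 = −17 + 2·9
1 = 2·111 − 13·17
1 = −13·239 + 28·111
So 111·28 ≡ 1 (mod 239).

28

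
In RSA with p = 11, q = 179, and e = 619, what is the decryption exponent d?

φ(n) = (p−1)(q−1) = 10·178 = 1780.
Need d with 619·d ≡ 1 (mod 1780). Apply the extended Euclidean algorithm:
1780 = 2*619 + 542
619 = 1*542 + 77
542 = 7*77 + 3
77 = 25*3 + 2
3 = 1*2 + 1
2 = 2*1 + 0
Back-substitute:
1 = 3 − 2
1 = −77 + 26·3
1 = 26·542 − 183·77
1 = −183·619 + 209·542
1 = 209·1780 − 601·619
So 619·(-601) ≡ 1 (mod 1780), hence d ≡ -601 ≡ 1179 (mod 1780).

1179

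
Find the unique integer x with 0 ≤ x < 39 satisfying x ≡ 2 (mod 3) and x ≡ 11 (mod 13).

Write x = 2 + 3·k. Then 3·k ≡ 11 − 2 ≡ 9 (mod 13).
Need 3⁻¹ mod 13. Extended Euclid on (13, 3):
13 = 4*3 + 1
3 = 3*1 + 0
Back-substitute:
1 = 13 − 4·3
3⁻¹ ≡ 9 (mod 13), so k ≡ 9·9 ≡ 3 (mod 13).
x = 2 + 3·3 = 11.

11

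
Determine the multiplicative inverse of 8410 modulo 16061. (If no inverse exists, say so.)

Apply the Euclidean algorithm to 16061 and 8410:
16061 = 1*8410 + 7651
8410 = 1*7651 + 759
7651 = 10*759 + 61
759 = 12*61 + 27
61 = 2*27 + 7
27 = 3*7 + 6
7 = 1*6 + 1
6 = 6*1 + 0
gcd = 1, so the inverse exists. Back-substitute:
1 = 7 − 6
1 = −27 + 4·7
1 = 4·61 − 9·27
1 = −9·759 + 112·61
1 = 112·7651 − 1129·759
1 = −1129·8410 + 1241·7651
1 = 1241·16061 − 2370·8410
Hence 8410⁻¹ ≡ -2370 ≡ 13691 (mod 16061).

13691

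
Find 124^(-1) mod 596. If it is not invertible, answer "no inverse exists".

no inverse exists

Compute gcd(124, 596):
596 = 4×124 + 100
124 = 1×100 + 24
100 = 4×24 + 4
24 = 6×4 + 0
gcd(124, 596) = 4 ≠ 1, so 124 has no multiplicative inverse modulo 596.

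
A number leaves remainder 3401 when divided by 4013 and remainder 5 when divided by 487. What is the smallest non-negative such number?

1741030

Write x = 3401 + 4013·k. Then 4013·k ≡ 5 − 3401 ≡ 13 (mod 487).
Need 4013⁻¹ mod 487. Extended Euclid on (487, 117):
487 = 4*117 + 19
117 = 6*19 + 3
19 = 6*3 + 1
3 = 3*1 + 0
Back-substitute:
1 = 19 − 6·3
1 = −6·117 + 37·19
1 = 37·487 − 154·117
4013⁻¹ ≡ 333 (mod 487), so k ≡ 333·13 ≡ 433 (mod 487).
x = 3401 + 4013·433 = 1741030.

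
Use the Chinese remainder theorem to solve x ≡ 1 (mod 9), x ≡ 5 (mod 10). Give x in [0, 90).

55

Write x = 1 + 9·k. Then 9·k ≡ 5 − 1 ≡ 4 (mod 10).
Need 9⁻¹ mod 10. Extended Euclid on (10, 9):
10 = 1·9 + 1
9 = 9·1 + 0
Back-substitute:
1 = 10 − 9
9⁻¹ ≡ 9 (mod 10), so k ≡ 9·4 ≡ 6 (mod 10).
x = 1 + 9·6 = 55.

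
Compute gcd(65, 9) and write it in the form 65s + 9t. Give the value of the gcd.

Repeated division:
65 = 7×9 + 2
9 = 4×2 + 1
2 = 2×1 + 0
gcd(65, 9) = 1.
Working backward:
1 = 9 − 4·2
1 = −4·65 + 29·9
So 1 = (-4)·65 + (29)·9.

1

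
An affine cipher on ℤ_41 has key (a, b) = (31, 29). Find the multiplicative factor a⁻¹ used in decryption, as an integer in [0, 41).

Extended Euclidean algorithm:
41 = 1*31 + 10
31 = 3*10 + 1
10 = 10*1 + 0
Since gcd(31, 41) = 1, back-substitute to write 1 as a combination:
1 = 31 − 3·10
1 = −3·41 + 4·31
So 31·4 ≡ 1 (mod 41).

4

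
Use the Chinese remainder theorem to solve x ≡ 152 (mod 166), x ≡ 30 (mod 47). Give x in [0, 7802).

7456

Write x = 152 + 166·k. Then 166·k ≡ 30 − 152 ≡ 19 (mod 47).
Need 166⁻¹ mod 47. Extended Euclid on (47, 25):
47 = 1·25 + 22
25 = 1·22 + 3
22 = 7·3 + 1
3 = 3·1 + 0
Back-substitute:
1 = 22 − 7·3
1 = −7·25 + 8·22
1 = 8·47 − 15·25
166⁻¹ ≡ 32 (mod 47), so k ≡ 32·19 ≡ 44 (mod 47).
x = 152 + 166·44 = 7456.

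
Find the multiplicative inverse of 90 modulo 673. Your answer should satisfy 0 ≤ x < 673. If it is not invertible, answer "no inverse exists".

Apply the Euclidean algorithm to 673 and 90:
673 = 7*90 + 43
90 = 2*43 + 4
43 = 10*4 + 3
4 = 1*3 + 1
3 = 3*1 + 0
gcd = 1, so the inverse exists. Back-substitute:
1 = 4 − 3
1 = −43 + 11·4
1 = 11·90 − 23·43
1 = −23·673 + 172·90
So 90·172 ≡ 1 (mod 673).

172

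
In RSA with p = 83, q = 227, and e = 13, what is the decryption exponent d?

φ(n) = (p−1)(q−1) = 82·226 = 18532.
Need d with 13·d ≡ 1 (mod 18532). Apply the extended Euclidean algorithm:
18532 = 1425×13 + 7
13 = 1×7 + 6
7 = 1×6 + 1
6 = 6×1 + 0
Back-substitute:
1 = 7 − 6
1 = −13 + 2·7
1 = 2·18532 − 2851·13
So 13·(-2851) ≡ 1 (mod 18532), hence d ≡ -2851 ≡ 15681 (mod 18532).

15681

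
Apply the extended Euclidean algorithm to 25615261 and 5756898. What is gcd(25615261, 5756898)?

Repeated division:
25615261 = 4*5756898 + 2587669
5756898 = 2*2587669 + 581560
2587669 = 4*581560 + 261429
581560 = 2*261429 + 58702
261429 = 4*58702 + 26621
58702 = 2*26621 + 5460
26621 = 4*5460 + 4781
5460 = 1*4781 + 679
4781 = 7*679 + 28
679 = 24*28 + 7
28 = 4*7 + 0
gcd(25615261, 5756898) = 7.
Back-substituting:
7 = 679 − 24·28
7 = −24·4781 + 169·679
7 = 169·5460 − 193·4781
7 = −193·26621 + 941·5460
7 = 941·58702 − 2075·26621
7 = −2075·261429 + 9241·58702
7 = 9241·581560 − 20557·261429
7 = −20557·2587669 + 91469·581560
7 = 91469·5756898 − 203495·2587669
7 = −203495·25615261 + 905449·5756898
So 7 = (-203495)·25615261 + (905449)·5756898.

7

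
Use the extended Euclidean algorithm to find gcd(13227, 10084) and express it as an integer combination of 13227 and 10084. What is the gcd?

1

Euclidean algorithm:
13227 = 1*10084 + 3143
10084 = 3*3143 + 655
3143 = 4*655 + 523
655 = 1*523 + 132
523 = 3*132 + 127
132 = 1*127 + 5
127 = 25*5 + 2
5 = 2*2 + 1
2 = 2*1 + 0
gcd(13227, 10084) = 1.
Express as a combination:
1 = 5 − 2·2
1 = −2·127 + 51·5
1 = 51·132 − 53·127
1 = −53·523 + 210·132
1 = 210·655 − 263·523
1 = −263·3143 + 1262·655
1 = 1262·10084 − 4049·3143
1 = −4049·13227 + 5311·10084
So 1 = (-4049)·13227 + (5311)·10084.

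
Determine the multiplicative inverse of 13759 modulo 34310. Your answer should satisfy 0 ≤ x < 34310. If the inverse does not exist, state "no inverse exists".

23919

Extended Euclidean algorithm:
34310 = 2·13759 + 6792
13759 = 2·6792 + 175
6792 = 38·175 + 142
175 = 1·142 + 33
142 = 4·33 + 10
33 = 3·10 + 3
10 = 3·3 + 1
3 = 3·1 + 0
The gcd is 1. Working backward:
1 = 10 − 3·3
1 = −3·33 + 10·10
1 = 10·142 − 43·33
1 = −43·175 + 53·142
1 = 53·6792 − 2057·175
1 = −2057·13759 + 4167·6792
1 = 4167·34310 − 10391·13759
Thus 13759·(-10391) ≡ 1 (mod 34310); reducing, -10391 mod 34310 = 23919.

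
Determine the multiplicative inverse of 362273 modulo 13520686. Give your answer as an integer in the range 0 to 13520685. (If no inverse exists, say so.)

5848739

gcd(13520686, 362273) by repeated division:
13520686 = 37×362273 + 116585
362273 = 3×116585 + 12518
116585 = 9×12518 + 3923
12518 = 3×3923 + 749
3923 = 5×749 + 178
749 = 4×178 + 37
178 = 4×37 + 30
37 = 1×30 + 7
30 = 4×7 + 2
7 = 3×2 + 1
2 = 2×1 + 0
The gcd is 1. Working backward:
1 = 7 − 3·2
1 = −3·30 + 13·7
1 = 13·37 − 16·30
1 = −16·178 + 77·37
1 = 77·749 − 324·178
1 = −324·3923 + 1697·749
1 = 1697·12518 − 5415·3923
1 = −5415·116585 + 50432·12518
1 = 50432·362273 − 156711·116585
1 = −156711·13520686 + 5848739·362273
So 362273·5848739 ≡ 1 (mod 13520686).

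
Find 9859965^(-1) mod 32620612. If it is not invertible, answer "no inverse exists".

24678497

Apply the Euclidean algorithm to 32620612 and 9859965:
32620612 = 3*9859965 + 3040717
9859965 = 3*3040717 + 737814
3040717 = 4*737814 + 89461
737814 = 8*89461 + 22126
89461 = 4*22126 + 957
22126 = 23*957 + 115
957 = 8*115 + 37
115 = 3*37 + 4
37 = 9*4 + 1
4 = 4*1 + 0
Since gcd(9859965, 32620612) = 1, back-substitute to write 1 as a combination:
1 = 37 − 9·4
1 = −9·115 + 28·37
1 = 28·957 − 233·115
1 = −233·22126 + 5387·957
1 = 5387·89461 − 21781·22126
1 = −21781·737814 + 179635·89461
1 = 179635·3040717 − 740321·737814
1 = −740321·9859965 + 2400598·3040717
1 = 2400598·32620612 − 7942115·9859965
Thus 9859965·(-7942115) ≡ 1 (mod 32620612); reducing, -7942115 mod 32620612 = 24678497.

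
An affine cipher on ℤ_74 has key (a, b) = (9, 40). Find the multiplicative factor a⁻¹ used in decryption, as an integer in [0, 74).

33

Extended Euclidean algorithm:
74 = 8*9 + 2
9 = 4*2 + 1
2 = 2*1 + 0
The gcd is 1. Working backward:
1 = 9 − 4·2
1 = −4·74 + 33·9
So 9·33 ≡ 1 (mod 74).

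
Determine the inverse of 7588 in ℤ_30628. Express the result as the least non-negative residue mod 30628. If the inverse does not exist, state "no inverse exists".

no inverse exists

Compute gcd(7588, 30628):
30628 = 4·7588 + 276
7588 = 27·276 + 136
276 = 2·136 + 4
136 = 34·4 + 0
Since gcd = 4 > 1, 7588 is not a unit mod 30628.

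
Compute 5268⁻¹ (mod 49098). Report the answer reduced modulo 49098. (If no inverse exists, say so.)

Euclidean algorithm on 49098, 5268:
49098 = 9×5268 + 1686
5268 = 3×1686 + 210
1686 = 8×210 + 6
210 = 35×6 + 0
Since gcd = 6 > 1, 5268 is not a unit mod 49098.

no inverse exists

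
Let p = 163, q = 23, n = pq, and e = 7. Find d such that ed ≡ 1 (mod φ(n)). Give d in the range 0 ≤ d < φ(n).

φ(n) = (p−1)(q−1) = 162·22 = 3564.
Need d with 7·d ≡ 1 (mod 3564). Apply the extended Euclidean algorithm:
3564 = 509·7 + 1
7 = 7·1 + 0
Back-substitute:
1 = 3564 − 509·7
So 7·(-509) ≡ 1 (mod 3564), hence d ≡ -509 ≡ 3055 (mod 3564).

3055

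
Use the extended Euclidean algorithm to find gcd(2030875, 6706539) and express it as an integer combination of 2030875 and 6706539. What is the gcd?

Repeated division:
6706539 = 3*2030875 + 613914
2030875 = 3*613914 + 189133
613914 = 3*189133 + 46515
189133 = 4*46515 + 3073
46515 = 15*3073 + 420
3073 = 7*420 + 133
420 = 3*133 + 21
133 = 6*21 + 7
21 = 3*7 + 0
gcd(2030875, 6706539) = 7.
Express as a combination:
7 = 133 − 6·21
7 = −6·420 + 19·133
7 = 19·3073 − 139·420
7 = −139·46515 + 2104·3073
7 = 2104·189133 − 8555·46515
7 = −8555·613914 + 27769·189133
7 = 27769·2030875 − 91862·613914
7 = −91862·6706539 + 303355·2030875
So 7 = (-91862)·6706539 + (303355)·2030875.

7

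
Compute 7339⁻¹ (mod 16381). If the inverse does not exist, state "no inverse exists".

Run Euclid on (16381, 7339):
16381 = 2×7339 + 1703
7339 = 4×1703 + 527
1703 = 3×527 + 122
527 = 4×122 + 39
122 = 3×39 + 5
39 = 7×5 + 4
5 = 1×4 + 1
4 = 4×1 + 0
The gcd is 1. Working backward:
1 = 5 − 4
1 = −39 + 8·5
1 = 8·122 − 25·39
1 = −25·527 + 108·122
1 = 108·1703 − 349·527
1 = −349·7339 + 1504·1703
1 = 1504·16381 − 3357·7339
Hence 7339⁻¹ ≡ -3357 ≡ 13024 (mod 16381).

13024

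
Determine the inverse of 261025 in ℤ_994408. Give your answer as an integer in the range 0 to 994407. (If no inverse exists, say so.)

gcd(994408, 261025) by repeated division:
994408 = 3·261025 + 211333
261025 = 1·211333 + 49692
211333 = 4·49692 + 12565
49692 = 3·12565 + 11997
12565 = 1·11997 + 568
11997 = 21·568 + 69
568 = 8·69 + 16
69 = 4·16 + 5
16 = 3·5 + 1
5 = 5·1 + 0
gcd = 1, so the inverse exists. Back-substitute:
1 = 16 − 3·5
1 = −3·69 + 13·16
1 = 13·568 − 107·69
1 = −107·11997 + 2260·568
1 = 2260·12565 − 2367·11997
1 = −2367·49692 + 9361·12565
1 = 9361·211333 − 39811·49692
1 = −39811·261025 + 49172·211333
1 = 49172·994408 − 187327·261025
So 261025·(-187327) ≡ 1 (mod 994408), and -187327 ≡ 807081 (mod 994408).

807081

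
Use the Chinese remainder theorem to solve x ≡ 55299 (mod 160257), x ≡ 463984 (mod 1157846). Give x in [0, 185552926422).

Write x = 55299 + 160257·k. Then 160257·k ≡ 463984 − 55299 ≡ 408685 (mod 1157846).
Need 160257⁻¹ mod 1157846. Extended Euclid on (1157846, 160257):
1157846 = 7*160257 + 36047
160257 = 4*36047 + 16069
36047 = 2*16069 + 3909
16069 = 4*3909 + 433
3909 = 9*433 + 12
433 = 36*12 + 1
12 = 12*1 + 0
Back-substitute:
1 = 433 − 36·12
1 = −36·3909 + 325·433
1 = 325·16069 − 1336·3909
1 = −1336·36047 + 2997·16069
1 = 2997·160257 − 13324·36047
1 = −13324·1157846 + 96265·160257
160257⁻¹ ≡ 96265 (mod 1157846), so k ≡ 96265·408685 ≡ 770137 (mod 1157846).
x = 55299 + 160257·770137 = 123419900508.

123419900508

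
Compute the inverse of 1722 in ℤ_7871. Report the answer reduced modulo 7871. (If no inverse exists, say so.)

1129

Extended Euclidean algorithm:
7871 = 4×1722 + 983
1722 = 1×983 + 739
983 = 1×739 + 244
739 = 3×244 + 7
244 = 34×7 + 6
7 = 1×6 + 1
6 = 6×1 + 0
Since gcd(1722, 7871) = 1, back-substitute to write 1 as a combination:
1 = 7 − 6
1 = −244 + 35·7
1 = 35·739 − 106·244
1 = −106·983 + 141·739
1 = 141·1722 − 247·983
1 = −247·7871 + 1129·1722
So 1722·1129 ≡ 1 (mod 7871).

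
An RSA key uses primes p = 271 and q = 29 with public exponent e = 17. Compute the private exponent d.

3113

φ(n) = (p−1)(q−1) = 270·28 = 7560.
Need d with 17·d ≡ 1 (mod 7560). Apply the extended Euclidean algorithm:
7560 = 444·17 + 12
17 = 1·12 + 5
12 = 2·5 + 2
5 = 2·2 + 1
2 = 2·1 + 0
Back-substitute:
1 = 5 − 2·2
1 = −2·12 + 5·5
1 = 5·17 − 7·12
1 = −7·7560 + 3113·17
So 17·3113 ≡ 1 (mod 7560), hence d = 3113.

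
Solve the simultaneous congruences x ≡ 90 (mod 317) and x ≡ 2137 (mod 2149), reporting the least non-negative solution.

152567

Write x = 90 + 317·k. Then 317·k ≡ 2137 − 90 ≡ 2047 (mod 2149).
Need 317⁻¹ mod 2149. Extended Euclid on (2149, 317):
2149 = 6*317 + 247
317 = 1*247 + 70
247 = 3*70 + 37
70 = 1*37 + 33
37 = 1*33 + 4
33 = 8*4 + 1
4 = 4*1 + 0
Back-substitute:
1 = 33 − 8·4
1 = −8·37 + 9·33
1 = 9·70 − 17·37
1 = −17·247 + 60·70
1 = 60·317 − 77·247
1 = −77·2149 + 522·317
317⁻¹ ≡ 522 (mod 2149), so k ≡ 522·2047 ≡ 481 (mod 2149).
x = 90 + 317·481 = 152567.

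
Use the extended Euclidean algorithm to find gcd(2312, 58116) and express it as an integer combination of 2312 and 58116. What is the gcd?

4

Euclidean algorithm:
58116 = 25*2312 + 316
2312 = 7*316 + 100
316 = 3*100 + 16
100 = 6*16 + 4
16 = 4*4 + 0
gcd(2312, 58116) = 4.
Working backward:
4 = 100 − 6·16
4 = −6·316 + 19·100
4 = 19·2312 − 139·316
4 = −139·58116 + 3494·2312
So 4 = (-139)·58116 + (3494)·2312.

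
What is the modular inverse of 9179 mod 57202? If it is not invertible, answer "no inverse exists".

1801

gcd(57202, 9179) by repeated division:
57202 = 6*9179 + 2128
9179 = 4*2128 + 667
2128 = 3*667 + 127
667 = 5*127 + 32
127 = 3*32 + 31
32 = 1*31 + 1
31 = 31*1 + 0
Since gcd(9179, 57202) = 1, back-substitute to write 1 as a combination:
1 = 32 − 31
1 = −127 + 4·32
1 = 4·667 − 21·127
1 = −21·2128 + 67·667
1 = 67·9179 − 289·2128
1 = −289·57202 + 1801·9179
So 9179·1801 ≡ 1 (mod 57202).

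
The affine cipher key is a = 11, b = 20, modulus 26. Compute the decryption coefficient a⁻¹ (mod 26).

gcd(26, 11) by repeated division:
26 = 2*11 + 4
11 = 2*4 + 3
4 = 1*3 + 1
3 = 3*1 + 0
gcd = 1, so the inverse exists. Back-substitute:
1 = 4 − 3
1 = −11 + 3·4
1 = 3·26 − 7·11
Thus 11·(-7) ≡ 1 (mod 26); reducing, -7 mod 26 = 19.

19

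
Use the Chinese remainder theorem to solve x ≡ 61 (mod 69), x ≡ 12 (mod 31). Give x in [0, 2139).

1717

Write x = 61 + 69·k. Then 69·k ≡ 12 − 61 ≡ 13 (mod 31).
Need 69⁻¹ mod 31. Extended Euclid on (31, 7):
31 = 4·7 + 3
7 = 2·3 + 1
3 = 3·1 + 0
Back-substitute:
1 = 7 − 2·3
1 = −2·31 + 9·7
69⁻¹ ≡ 9 (mod 31), so k ≡ 9·13 ≡ 24 (mod 31).
x = 61 + 69·24 = 1717.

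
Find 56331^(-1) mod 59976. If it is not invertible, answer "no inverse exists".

Euclidean algorithm on 59976, 56331:
59976 = 1*56331 + 3645
56331 = 15*3645 + 1656
3645 = 2*1656 + 333
1656 = 4*333 + 324
333 = 1*324 + 9
324 = 36*9 + 0
The gcd is 9, not 1, hence no inverse exists.

no inverse exists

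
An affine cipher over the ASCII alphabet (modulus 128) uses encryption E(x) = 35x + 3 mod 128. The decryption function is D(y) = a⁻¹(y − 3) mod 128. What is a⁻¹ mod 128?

Apply the Euclidean algorithm to 128 and 35:
128 = 3*35 + 23
35 = 1*23 + 12
23 = 1*12 + 11
12 = 1*11 + 1
11 = 11*1 + 0
gcd = 1, so the inverse exists. Back-substitute:
1 = 12 − 11
1 = −23 + 2·12
1 = 2·35 − 3·23
1 = −3·128 + 11·35
So 35·11 ≡ 1 (mod 128).

11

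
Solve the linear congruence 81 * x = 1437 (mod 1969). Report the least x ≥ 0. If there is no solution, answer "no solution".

747

First find gcd(81, 1969):
1969 = 24×81 + 25
81 = 3×25 + 6
25 = 4×6 + 1
6 = 6×1 + 0
gcd = 1, so a unique solution mod 1969 exists.
Back-substitute for the Bézout coefficients:
1 = 25 − 4·6
1 = −4·81 + 13·25
1 = 13·1969 − 316·81
So 81·(-316) ≡ 1 (mod 1969), giving 81⁻¹ ≡ 1653.
x ≡ 81⁻¹·1437 ≡ 1653·1437 ≡ 747 (mod 1969).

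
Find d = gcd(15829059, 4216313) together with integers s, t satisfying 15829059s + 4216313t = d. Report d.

Repeated division:
15829059 = 3·4216313 + 3180120
4216313 = 1·3180120 + 1036193
3180120 = 3·1036193 + 71541
1036193 = 14·71541 + 34619
71541 = 2·34619 + 2303
34619 = 15·2303 + 74
2303 = 31·74 + 9
74 = 8·9 + 2
9 = 4·2 + 1
2 = 2·1 + 0
gcd(15829059, 4216313) = 1.
Express as a combination:
1 = 9 − 4·2
1 = −4·74 + 33·9
1 = 33·2303 − 1027·74
1 = −1027·34619 + 15438·2303
1 = 15438·71541 − 31903·34619
1 = −31903·1036193 + 462080·71541
1 = 462080·3180120 − 1418143·1036193
1 = −1418143·4216313 + 1880223·3180120
1 = 1880223·15829059 − 7058812·4216313
So 1 = (1880223)·15829059 + (-7058812)·4216313.

1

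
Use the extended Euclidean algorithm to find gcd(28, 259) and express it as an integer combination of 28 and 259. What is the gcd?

Apply Euclid's algorithm to 259 and 28:
259 = 9×28 + 7
28 = 4×7 + 0
gcd(28, 259) = 7.
Back-substituting:
7 = 259 − 9·28
So 7 = (1)·259 + (-9)·28.

7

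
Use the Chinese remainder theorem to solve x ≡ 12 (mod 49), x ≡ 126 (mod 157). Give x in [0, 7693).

2952

Write x = 12 + 49·k. Then 49·k ≡ 126 − 12 ≡ 114 (mod 157).
Need 49⁻¹ mod 157. Extended Euclid on (157, 49):
157 = 3×49 + 10
49 = 4×10 + 9
10 = 1×9 + 1
9 = 9×1 + 0
Back-substitute:
1 = 10 − 9
1 = −49 + 5·10
1 = 5·157 − 16·49
49⁻¹ ≡ 141 (mod 157), so k ≡ 141·114 ≡ 60 (mod 157).
x = 12 + 49·60 = 2952.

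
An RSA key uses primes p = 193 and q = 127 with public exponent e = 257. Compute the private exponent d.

6401

φ(n) = (p−1)(q−1) = 192·126 = 24192.
Need d with 257·d ≡ 1 (mod 24192). Apply the extended Euclidean algorithm:
24192 = 94·257 + 34
257 = 7·34 + 19
34 = 1·19 + 15
19 = 1·15 + 4
15 = 3·4 + 3
4 = 1·3 + 1
3 = 3·1 + 0
Back-substitute:
1 = 4 − 3
1 = −15 + 4·4
1 = 4·19 − 5·15
1 = −5·34 + 9·19
1 = 9·257 − 68·34
1 = −68·24192 + 6401·257
So 257·6401 ≡ 1 (mod 24192), hence d = 6401.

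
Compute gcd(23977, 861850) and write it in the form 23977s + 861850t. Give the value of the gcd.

Repeated division:
861850 = 35×23977 + 22655
23977 = 1×22655 + 1322
22655 = 17×1322 + 181
1322 = 7×181 + 55
181 = 3×55 + 16
55 = 3×16 + 7
16 = 2×7 + 2
7 = 3×2 + 1
2 = 2×1 + 0
gcd(23977, 861850) = 1.
Back-substituting:
1 = 7 − 3·2
1 = −3·16 + 7·7
1 = 7·55 − 24·16
1 = −24·181 + 79·55
1 = 79·1322 − 577·181
1 = −577·22655 + 9888·1322
1 = 9888·23977 − 10465·22655
1 = −10465·861850 + 376163·23977
So 1 = (-10465)·861850 + (376163)·23977.

1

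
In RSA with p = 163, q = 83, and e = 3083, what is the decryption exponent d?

φ(n) = (p−1)(q−1) = 162·82 = 13284.
Need d with 3083·d ≡ 1 (mod 13284). Apply the extended Euclidean algorithm:
13284 = 4×3083 + 952
3083 = 3×952 + 227
952 = 4×227 + 44
227 = 5×44 + 7
44 = 6×7 + 2
7 = 3×2 + 1
2 = 2×1 + 0
Back-substitute:
1 = 7 − 3·2
1 = −3·44 + 19·7
1 = 19·227 − 98·44
1 = −98·952 + 411·227
1 = 411·3083 − 1331·952
1 = −1331·13284 + 5735·3083
So 3083·5735 ≡ 1 (mod 13284), hence d = 5735.

5735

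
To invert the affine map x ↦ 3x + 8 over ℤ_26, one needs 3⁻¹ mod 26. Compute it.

gcd(26, 3) by repeated division:
26 = 8*3 + 2
3 = 1*2 + 1
2 = 2*1 + 0
The gcd is 1. Working backward:
1 = 3 − 2
1 = −26 + 9·3
So 3·9 ≡ 1 (mod 26).

9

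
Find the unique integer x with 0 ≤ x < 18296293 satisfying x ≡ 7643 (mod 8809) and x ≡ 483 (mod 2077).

18251082

Write x = 7643 + 8809·k. Then 8809·k ≡ 483 − 7643 ≡ 1148 (mod 2077).
Need 8809⁻¹ mod 2077. Extended Euclid on (2077, 501):
2077 = 4*501 + 73
501 = 6*73 + 63
73 = 1*63 + 10
63 = 6*10 + 3
10 = 3*3 + 1
3 = 3*1 + 0
Back-substitute:
1 = 10 − 3·3
1 = −3·63 + 19·10
1 = 19·73 − 22·63
1 = −22·501 + 151·73
1 = 151·2077 − 626·501
8809⁻¹ ≡ 1451 (mod 2077), so k ≡ 1451·1148 ≡ 2071 (mod 2077).
x = 7643 + 8809·2071 = 18251082.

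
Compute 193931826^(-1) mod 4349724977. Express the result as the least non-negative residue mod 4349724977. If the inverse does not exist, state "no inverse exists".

117804574

Apply the Euclidean algorithm to 4349724977 and 193931826:
4349724977 = 22·193931826 + 83224805
193931826 = 2·83224805 + 27482216
83224805 = 3·27482216 + 778157
27482216 = 35·778157 + 246721
778157 = 3·246721 + 37994
246721 = 6·37994 + 18757
37994 = 2·18757 + 480
18757 = 39·480 + 37
480 = 12·37 + 36
37 = 1·36 + 1
36 = 36·1 + 0
Since gcd(193931826, 4349724977) = 1, back-substitute to write 1 as a combination:
1 = 37 − 36
1 = −480 + 13·37
1 = 13·18757 − 508·480
1 = −508·37994 + 1029·18757
1 = 1029·246721 − 6682·37994
1 = −6682·778157 + 21075·246721
1 = 21075·27482216 − 744307·778157
1 = −744307·83224805 + 2253996·27482216
1 = 2253996·193931826 − 5252299·83224805
1 = −5252299·4349724977 + 117804574·193931826
So 193931826·117804574 ≡ 1 (mod 4349724977).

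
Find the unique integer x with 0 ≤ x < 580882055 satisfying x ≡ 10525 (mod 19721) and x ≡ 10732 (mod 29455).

Write x = 10525 + 19721·k. Then 19721·k ≡ 10732 − 10525 ≡ 207 (mod 29455).
Need 19721⁻¹ mod 29455. Extended Euclid on (29455, 19721):
29455 = 1×19721 + 9734
19721 = 2×9734 + 253
9734 = 38×253 + 120
253 = 2×120 + 13
120 = 9×13 + 3
13 = 4×3 + 1
3 = 3×1 + 0
Back-substitute:
1 = 13 − 4·3
1 = −4·120 + 37·13
1 = 37·253 − 78·120
1 = −78·9734 + 3001·253
1 = 3001·19721 − 6080·9734
1 = −6080·29455 + 9081·19721
19721⁻¹ ≡ 9081 (mod 29455), so k ≡ 9081·207 ≡ 24102 (mod 29455).
x = 10525 + 19721·24102 = 475326067.

475326067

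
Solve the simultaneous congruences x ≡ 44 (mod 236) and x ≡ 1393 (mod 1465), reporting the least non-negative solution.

Write x = 44 + 236·k. Then 236·k ≡ 1393 − 44 ≡ 1349 (mod 1465).
Need 236⁻¹ mod 1465. Extended Euclid on (1465, 236):
1465 = 6·236 + 49
236 = 4·49 + 40
49 = 1·40 + 9
40 = 4·9 + 4
9 = 2·4 + 1
4 = 4·1 + 0
Back-substitute:
1 = 9 − 2·4
1 = −2·40 + 9·9
1 = 9·49 − 11·40
1 = −11·236 + 53·49
1 = 53·1465 − 329·236
236⁻¹ ≡ 1136 (mod 1465), so k ≡ 1136·1349 ≡ 74 (mod 1465).
x = 44 + 236·74 = 17508.

17508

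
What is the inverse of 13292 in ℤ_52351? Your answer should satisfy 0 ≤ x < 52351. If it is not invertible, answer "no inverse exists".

50685

Apply the Euclidean algorithm to 52351 and 13292:
52351 = 3×13292 + 12475
13292 = 1×12475 + 817
12475 = 15×817 + 220
817 = 3×220 + 157
220 = 1×157 + 63
157 = 2×63 + 31
63 = 2×31 + 1
31 = 31×1 + 0
Since gcd(13292, 52351) = 1, back-substitute to write 1 as a combination:
1 = 63 − 2·31
1 = −2·157 + 5·63
1 = 5·220 − 7·157
1 = −7·817 + 26·220
1 = 26·12475 − 397·817
1 = −397·13292 + 423·12475
1 = 423·52351 − 1666·13292
Hence 13292⁻¹ ≡ -1666 ≡ 50685 (mod 52351).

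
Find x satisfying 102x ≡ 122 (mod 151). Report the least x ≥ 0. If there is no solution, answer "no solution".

16

First find gcd(102, 151):
151 = 1×102 + 49
102 = 2×49 + 4
49 = 12×4 + 1
4 = 4×1 + 0
gcd = 1, so a unique solution mod 151 exists.
Back-substitute for the Bézout coefficients:
1 = 49 − 12·4
1 = −12·102 + 25·49
1 = 25·151 − 37·102
So 102·(-37) ≡ 1 (mod 151), giving 102⁻¹ ≡ 114.
x ≡ 102⁻¹·122 ≡ 114·122 ≡ 16 (mod 151).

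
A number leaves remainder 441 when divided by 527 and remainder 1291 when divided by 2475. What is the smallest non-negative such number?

422041

Write x = 441 + 527·k. Then 527·k ≡ 1291 − 441 ≡ 850 (mod 2475).
Need 527⁻¹ mod 2475. Extended Euclid on (2475, 527):
2475 = 4×527 + 367
527 = 1×367 + 160
367 = 2×160 + 47
160 = 3×47 + 19
47 = 2×19 + 9
19 = 2×9 + 1
9 = 9×1 + 0
Back-substitute:
1 = 19 − 2·9
1 = −2·47 + 5·19
1 = 5·160 − 17·47
1 = −17·367 + 39·160
1 = 39·527 − 56·367
1 = −56·2475 + 263·527
527⁻¹ ≡ 263 (mod 2475), so k ≡ 263·850 ≡ 800 (mod 2475).
x = 441 + 527·800 = 422041.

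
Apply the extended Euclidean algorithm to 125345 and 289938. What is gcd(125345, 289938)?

11

Repeated division:
289938 = 2·125345 + 39248
125345 = 3·39248 + 7601
39248 = 5·7601 + 1243
7601 = 6·1243 + 143
1243 = 8·143 + 99
143 = 1·99 + 44
99 = 2·44 + 11
44 = 4·11 + 0
gcd(125345, 289938) = 11.
Working backward:
11 = 99 − 2·44
11 = −2·143 + 3·99
11 = 3·1243 − 26·143
11 = −26·7601 + 159·1243
11 = 159·39248 − 821·7601
11 = −821·125345 + 2622·39248
11 = 2622·289938 − 6065·125345
So 11 = (2622)·289938 + (-6065)·125345.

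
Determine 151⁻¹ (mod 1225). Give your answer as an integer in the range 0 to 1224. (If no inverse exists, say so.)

Apply the Euclidean algorithm to 1225 and 151:
1225 = 8·151 + 17
151 = 8·17 + 15
17 = 1·15 + 2
15 = 7·2 + 1
2 = 2·1 + 0
Since gcd(151, 1225) = 1, back-substitute to write 1 as a combination:
1 = 15 − 7·2
1 = −7·17 + 8·15
1 = 8·151 − 71·17
1 = −71·1225 + 576·151
So 151·576 ≡ 1 (mod 1225).

576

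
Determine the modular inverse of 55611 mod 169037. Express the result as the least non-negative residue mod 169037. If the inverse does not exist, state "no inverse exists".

Run Euclid on (169037, 55611):
169037 = 3*55611 + 2204
55611 = 25*2204 + 511
2204 = 4*511 + 160
511 = 3*160 + 31
160 = 5*31 + 5
31 = 6*5 + 1
5 = 5*1 + 0
The gcd is 1. Working backward:
1 = 31 − 6·5
1 = −6·160 + 31·31
1 = 31·511 − 99·160
1 = −99·2204 + 427·511
1 = 427·55611 − 10774·2204
1 = −10774·169037 + 32749·55611
So 55611·32749 ≡ 1 (mod 169037).

32749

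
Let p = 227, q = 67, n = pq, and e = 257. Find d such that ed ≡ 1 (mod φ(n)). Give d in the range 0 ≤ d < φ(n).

φ(n) = (p−1)(q−1) = 226·66 = 14916.
Need d with 257·d ≡ 1 (mod 14916). Apply the extended Euclidean algorithm:
14916 = 58*257 + 10
257 = 25*10 + 7
10 = 1*7 + 3
7 = 2*3 + 1
3 = 3*1 + 0
Back-substitute:
1 = 7 − 2·3
1 = −2·10 + 3·7
1 = 3·257 − 77·10
1 = −77·14916 + 4469·257
So 257·4469 ≡ 1 (mod 14916), hence d = 4469.

4469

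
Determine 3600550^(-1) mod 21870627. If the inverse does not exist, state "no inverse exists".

Apply the Euclidean algorithm to 21870627 and 3600550:
21870627 = 6×3600550 + 267327
3600550 = 13×267327 + 125299
267327 = 2×125299 + 16729
125299 = 7×16729 + 8196
16729 = 2×8196 + 337
8196 = 24×337 + 108
337 = 3×108 + 13
108 = 8×13 + 4
13 = 3×4 + 1
4 = 4×1 + 0
The gcd is 1. Working backward:
1 = 13 − 3·4
1 = −3·108 + 25·13
1 = 25·337 − 78·108
1 = −78·8196 + 1897·337
1 = 1897·16729 − 3872·8196
1 = −3872·125299 + 29001·16729
1 = 29001·267327 − 61874·125299
1 = −61874·3600550 + 833363·267327
1 = 833363·21870627 − 5062052·3600550
Hence 3600550⁻¹ ≡ -5062052 ≡ 16808575 (mod 21870627).

16808575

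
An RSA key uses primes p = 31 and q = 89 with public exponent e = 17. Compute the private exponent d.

1553

φ(n) = (p−1)(q−1) = 30·88 = 2640.
Need d with 17·d ≡ 1 (mod 2640). Apply the extended Euclidean algorithm:
2640 = 155·17 + 5
17 = 3·5 + 2
5 = 2·2 + 1
2 = 2·1 + 0
Back-substitute:
1 = 5 − 2·2
1 = −2·17 + 7·5
1 = 7·2640 − 1087·17
So 17·(-1087) ≡ 1 (mod 2640), hence d ≡ -1087 ≡ 1553 (mod 2640).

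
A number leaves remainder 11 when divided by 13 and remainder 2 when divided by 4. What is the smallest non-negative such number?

Write x = 11 + 13·k. Then 13·k ≡ 2 − 11 ≡ 3 (mod 4).
Need 13⁻¹ mod 4. Extended Euclid on (4, 1):
4 = 4*1 + 0
13⁻¹ ≡ 1 (mod 4), so k ≡ 1·3 ≡ 3 (mod 4).
x = 11 + 13·3 = 50.

50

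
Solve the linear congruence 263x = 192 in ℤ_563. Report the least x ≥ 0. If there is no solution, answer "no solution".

157

First find gcd(263, 563):
563 = 2×263 + 37
263 = 7×37 + 4
37 = 9×4 + 1
4 = 4×1 + 0
gcd = 1, so a unique solution mod 563 exists.
Back-substitute for the Bézout coefficients:
1 = 37 − 9·4
1 = −9·263 + 64·37
1 = 64·563 − 137·263
So 263·(-137) ≡ 1 (mod 563), giving 263⁻¹ ≡ 426.
x ≡ 263⁻¹·192 ≡ 426·192 ≡ 157 (mod 563).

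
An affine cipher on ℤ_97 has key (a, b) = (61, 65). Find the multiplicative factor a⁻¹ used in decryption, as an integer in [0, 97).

35

Run Euclid on (97, 61):
97 = 1·61 + 36
61 = 1·36 + 25
36 = 1·25 + 11
25 = 2·11 + 3
11 = 3·3 + 2
3 = 1·2 + 1
2 = 2·1 + 0
gcd = 1, so the inverse exists. Back-substitute:
1 = 3 − 2
1 = −11 + 4·3
1 = 4·25 − 9·11
1 = −9·36 + 13·25
1 = 13·61 − 22·36
1 = −22·97 + 35·61
So 61·35 ≡ 1 (mod 97).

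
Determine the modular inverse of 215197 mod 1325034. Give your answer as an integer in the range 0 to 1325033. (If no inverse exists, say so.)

Extended Euclidean algorithm:
1325034 = 6·215197 + 33852
215197 = 6·33852 + 12085
33852 = 2·12085 + 9682
12085 = 1·9682 + 2403
9682 = 4·2403 + 70
2403 = 34·70 + 23
70 = 3·23 + 1
23 = 23·1 + 0
Since gcd(215197, 1325034) = 1, back-substitute to write 1 as a combination:
1 = 70 − 3·23
1 = −3·2403 + 103·70
1 = 103·9682 − 415·2403
1 = −415·12085 + 518·9682
1 = 518·33852 − 1451·12085
1 = −1451·215197 + 9224·33852
1 = 9224·1325034 − 56795·215197
So 215197·(-56795) ≡ 1 (mod 1325034), and -56795 ≡ 1268239 (mod 1325034).

1268239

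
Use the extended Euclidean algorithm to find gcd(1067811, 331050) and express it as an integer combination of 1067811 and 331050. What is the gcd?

3

Euclidean algorithm:
1067811 = 3×331050 + 74661
331050 = 4×74661 + 32406
74661 = 2×32406 + 9849
32406 = 3×9849 + 2859
9849 = 3×2859 + 1272
2859 = 2×1272 + 315
1272 = 4×315 + 12
315 = 26×12 + 3
12 = 4×3 + 0
gcd(1067811, 331050) = 3.
Express as a combination:
3 = 315 − 26·12
3 = −26·1272 + 105·315
3 = 105·2859 − 236·1272
3 = −236·9849 + 813·2859
3 = 813·32406 − 2675·9849
3 = −2675·74661 + 6163·32406
3 = 6163·331050 − 27327·74661
3 = −27327·1067811 + 88144·331050
So 3 = (-27327)·1067811 + (88144)·331050.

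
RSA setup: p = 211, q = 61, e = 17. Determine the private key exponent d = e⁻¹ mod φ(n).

φ(n) = (p−1)(q−1) = 210·60 = 12600.
Need d with 17·d ≡ 1 (mod 12600). Apply the extended Euclidean algorithm:
12600 = 741*17 + 3
17 = 5*3 + 2
3 = 1*2 + 1
2 = 2*1 + 0
Back-substitute:
1 = 3 − 2
1 = −17 + 6·3
1 = 6·12600 − 4447·17
So 17·(-4447) ≡ 1 (mod 12600), hence d ≡ -4447 ≡ 8153 (mod 12600).

8153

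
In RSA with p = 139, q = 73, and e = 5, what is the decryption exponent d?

7949

φ(n) = (p−1)(q−1) = 138·72 = 9936.
Need d with 5·d ≡ 1 (mod 9936). Apply the extended Euclidean algorithm:
9936 = 1987×5 + 1
5 = 5×1 + 0
Back-substitute:
1 = 9936 − 1987·5
So 5·(-1987) ≡ 1 (mod 9936), hence d ≡ -1987 ≡ 7949 (mod 9936).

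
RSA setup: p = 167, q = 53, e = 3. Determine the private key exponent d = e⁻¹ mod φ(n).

5755

φ(n) = (p−1)(q−1) = 166·52 = 8632.
Need d with 3·d ≡ 1 (mod 8632). Apply the extended Euclidean algorithm:
8632 = 2877×3 + 1
3 = 3×1 + 0
Back-substitute:
1 = 8632 − 2877·3
So 3·(-2877) ≡ 1 (mod 8632), hence d ≡ -2877 ≡ 5755 (mod 8632).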